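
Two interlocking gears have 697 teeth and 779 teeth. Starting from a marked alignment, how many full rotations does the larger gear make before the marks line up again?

The first common completion time is the LCM of the periods.
697 = 17 × 41
779 = 19 × 41
LCM(697, 779) = 17 × 19 × 41 = 13243.
Rotations for period 779: 13243 / 779 = 17.

17 rotations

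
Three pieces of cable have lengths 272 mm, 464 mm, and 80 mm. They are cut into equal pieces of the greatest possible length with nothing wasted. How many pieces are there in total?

51

Piece length = gcd(272, 464, 80).
272 = 2^4 × 17
464 = 2^4 × 29
80 = 2^4 × 5
gcd(272, 464, 80) = 2^4 = 16.
Total pieces = 272/16 + 464/16 + 80/16 = 17 + 29 + 5 = 51.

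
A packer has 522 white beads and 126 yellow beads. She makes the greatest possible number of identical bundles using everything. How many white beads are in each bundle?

Number of bundles = gcd(522, 126).
522 = 2 × 3^2 × 29
126 = 2 × 3^2 × 7
gcd(522, 126) = 2 × 3^2 = 18.
white beads per bundle = 522 / 18 = 29.

29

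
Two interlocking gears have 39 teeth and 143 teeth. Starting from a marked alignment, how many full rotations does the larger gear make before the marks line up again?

3 rotations

They are all back at their starting positions together after one LCM of the periods.
39 = 3 × 13
143 = 11 × 13
LCM(39, 143) = 3 × 11 × 13 = 429.
Rotations for period 143: 429 / 143 = 3.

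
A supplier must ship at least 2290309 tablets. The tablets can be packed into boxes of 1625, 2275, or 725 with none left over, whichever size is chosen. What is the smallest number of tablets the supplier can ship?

The number of tablets must be a common multiple of 1625, 2275, and 725, so a multiple of their LCM.
1625 = 5^3 × 13
2275 = 5^2 × 7 × 13
725 = 5^2 × 29
LCM(1625, 2275, 725) = 5^3 × 7 × 13 × 29 = 329875.
Smallest multiple of 329875 that is ≥ 2290309: ⌈2290309/329875⌉ × 329875 = 7 × 329875 = 2309125.

2309125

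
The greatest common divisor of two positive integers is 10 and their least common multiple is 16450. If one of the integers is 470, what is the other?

For two integers, gcd × lcm = product, so the other is (10 × 16450) / 470 = 164500 / 470 = 350.

350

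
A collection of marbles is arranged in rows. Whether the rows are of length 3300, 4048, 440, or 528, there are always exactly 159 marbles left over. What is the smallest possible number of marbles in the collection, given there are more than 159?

303759

N − 159 must be a common multiple of 3300, 4048, 440, and 528.
3300 = 2^2 × 3 × 5^2 × 11
4048 = 2^4 × 11 × 23
440 = 2^3 × 5 × 11
528 = 2^4 × 3 × 11
LCM(3300, 4048, 440, 528) = 2^4 × 3 × 5^2 × 11 × 23 = 303600.
Smallest N > 159 is LCM + 159 = 303600 + 159 = 303759.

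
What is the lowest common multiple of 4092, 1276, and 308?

830676

4092 = 2^2 × 3 × 11 × 31
1276 = 2^2 × 11 × 29
308 = 2^2 × 7 × 11
LCM(4092, 1276, 308) = 2^2 × 3 × 7 × 11 × 29 × 31 = 830676.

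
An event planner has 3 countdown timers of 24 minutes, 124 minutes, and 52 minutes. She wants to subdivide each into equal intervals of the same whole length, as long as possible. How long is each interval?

The interval must divide each timer length; the longest such is the gcd.
24 = 2^3 × 3
124 = 2^2 × 31
52 = 2^2 × 13
gcd(24, 124, 52) = 2^2 = 4.

4 minutes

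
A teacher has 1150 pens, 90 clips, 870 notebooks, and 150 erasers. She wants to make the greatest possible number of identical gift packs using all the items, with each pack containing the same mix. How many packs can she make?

10 packs

The pack count must divide each quantity, so the greatest is gcd(1150, 90, 870, 150).
1150 = 2 × 5^2 × 23
90 = 2 × 3^2 × 5
870 = 2 × 3 × 5 × 29
150 = 2 × 3 × 5^2
gcd(1150, 90, 870, 150) = 2 × 5 = 10.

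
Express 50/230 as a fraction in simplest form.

50 = 2 × 5^2
230 = 2 × 5 × 23
gcd(50, 230) = 2 × 5 = 10.
Divide numerator and denominator by 10: 50/230 = 5/23.

5/23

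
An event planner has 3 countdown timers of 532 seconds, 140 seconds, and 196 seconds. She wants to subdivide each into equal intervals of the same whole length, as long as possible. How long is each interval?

The interval must divide each timer length; the longest such is the gcd.
532 = 2^2 × 7 × 19
140 = 2^2 × 5 × 7
196 = 2^2 × 7^2
gcd(532, 140, 196) = 2^2 × 7 = 28.

28 seconds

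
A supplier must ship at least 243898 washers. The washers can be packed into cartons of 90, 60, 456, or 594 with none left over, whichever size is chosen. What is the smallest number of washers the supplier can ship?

451440

The number of washers must be a common multiple of 90, 60, 456, and 594, so a multiple of their LCM.
90 = 2 × 3^2 × 5
60 = 2^2 × 3 × 5
456 = 2^3 × 3 × 19
594 = 2 × 3^3 × 11
LCM(90, 60, 456, 594) = 2^3 × 3^3 × 5 × 11 × 19 = 225720.
Smallest multiple of 225720 that is ≥ 243898: ⌈243898/225720⌉ × 225720 = 2 × 225720 = 451440.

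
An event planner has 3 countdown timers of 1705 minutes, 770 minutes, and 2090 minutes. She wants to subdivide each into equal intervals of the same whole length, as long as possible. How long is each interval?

The interval must divide each timer length; the longest such is the gcd.
1705 = 5 × 11 × 31
770 = 2 × 5 × 7 × 11
2090 = 2 × 5 × 11 × 19
gcd(1705, 770, 2090) = 5 × 11 = 55.

55 minutes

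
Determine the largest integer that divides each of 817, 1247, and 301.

43

817 = 19 × 43
1247 = 29 × 43
301 = 7 × 43
gcd(817, 1247, 301) = 43.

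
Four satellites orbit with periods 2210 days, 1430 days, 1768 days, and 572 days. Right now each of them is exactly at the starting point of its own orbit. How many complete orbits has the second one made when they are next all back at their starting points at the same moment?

68 orbits

All finish a whole number of cycles simultaneously at t = LCM of the periods.
2210 = 2 × 5 × 13 × 17
1430 = 2 × 5 × 11 × 13
1768 = 2^3 × 13 × 17
572 = 2^2 × 11 × 13
LCM(2210, 1430, 1768, 572) = 2^3 × 5 × 11 × 13 × 17 = 97240.
Orbits for period 1430: 97240 / 1430 = 68.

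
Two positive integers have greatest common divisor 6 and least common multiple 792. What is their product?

4752

For any two positive integers, gcd × lcm = product = 6 × 792 = 4752.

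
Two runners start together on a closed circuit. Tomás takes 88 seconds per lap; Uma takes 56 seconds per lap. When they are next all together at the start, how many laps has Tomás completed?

They are all back at their starting positions together after one LCM of the periods.
88 = 2^3 × 11
56 = 2^3 × 7
LCM(88, 56) = 2^3 × 7 × 11 = 616.
Laps for period 88: 616 / 88 = 7.

7 laps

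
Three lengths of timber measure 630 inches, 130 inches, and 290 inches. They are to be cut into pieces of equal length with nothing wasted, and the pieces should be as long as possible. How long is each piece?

10 inches

Each piece length must divide every original length, so the longest possible is gcd(630, 130, 290).
630 = 2 × 3^2 × 5 × 7
130 = 2 × 5 × 13
290 = 2 × 5 × 29
gcd(630, 130, 290) = 2 × 5 = 10.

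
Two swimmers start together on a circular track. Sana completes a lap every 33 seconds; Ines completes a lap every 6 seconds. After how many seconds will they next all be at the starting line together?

They coincide at every common multiple of the periods; the first is the LCM.
33 = 3 × 11
6 = 2 × 3
LCM(33, 6) = 2 × 3 × 11 = 66.

66 seconds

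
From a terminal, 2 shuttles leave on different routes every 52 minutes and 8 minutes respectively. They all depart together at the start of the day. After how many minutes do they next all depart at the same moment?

We need the least common multiple of the intervals.
52 = 2^2 × 13
8 = 2^3
LCM(52, 8) = 2^3 × 13 = 104.

104 minutes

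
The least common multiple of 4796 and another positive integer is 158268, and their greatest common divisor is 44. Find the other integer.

1452

gcd × lcm = product of the two integers, so the other integer is (44 × 158268) / 4796 = 1452.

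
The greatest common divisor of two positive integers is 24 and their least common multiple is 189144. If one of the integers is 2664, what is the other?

1704

For two integers, gcd × lcm = product, so the other is (24 × 189144) / 2664 = 4539456 / 2664 = 1704.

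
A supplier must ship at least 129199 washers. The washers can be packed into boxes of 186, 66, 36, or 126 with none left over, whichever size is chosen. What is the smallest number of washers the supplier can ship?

The number of washers must be a common multiple of 186, 66, 36, and 126, so a multiple of their LCM.
186 = 2 × 3 × 31
66 = 2 × 3 × 11
36 = 2^2 × 3^2
126 = 2 × 3^2 × 7
LCM(186, 66, 36, 126) = 2^2 × 3^2 × 7 × 11 × 31 = 85932.
Smallest multiple of 85932 that is ≥ 129199: ⌈129199/85932⌉ × 85932 = 2 × 85932 = 171864.

171864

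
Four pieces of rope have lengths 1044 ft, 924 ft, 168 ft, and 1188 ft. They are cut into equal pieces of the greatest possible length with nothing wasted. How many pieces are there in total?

277

Piece length = gcd(1044, 924, 168, 1188).
1044 = 2^2 × 3^2 × 29
924 = 2^2 × 3 × 7 × 11
168 = 2^3 × 3 × 7
1188 = 2^2 × 3^3 × 11
gcd(1044, 924, 168, 1188) = 2^2 × 3 = 12.
Total pieces = 1044/12 + 924/12 + 168/12 + 1188/12 = 87 + 77 + 14 + 99 = 277.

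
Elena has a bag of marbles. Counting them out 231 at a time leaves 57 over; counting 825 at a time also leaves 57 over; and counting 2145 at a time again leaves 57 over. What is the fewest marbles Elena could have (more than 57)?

N − 57 must be a common multiple of 231, 825, and 2145.
231 = 3 × 7 × 11
825 = 3 × 5^2 × 11
2145 = 3 × 5 × 11 × 13
LCM(231, 825, 2145) = 3 × 5^2 × 7 × 11 × 13 = 75075.
Smallest N > 57 is LCM + 57 = 75075 + 57 = 75132.

75132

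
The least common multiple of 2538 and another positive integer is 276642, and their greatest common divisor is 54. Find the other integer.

gcd × lcm = product of the two integers, so the other integer is (54 × 276642) / 2538 = 5886.

5886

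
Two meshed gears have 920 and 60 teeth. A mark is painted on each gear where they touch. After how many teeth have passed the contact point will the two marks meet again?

We need the least common multiple of the intervals.
920 = 2^3 × 5 × 23
60 = 2^2 × 3 × 5
LCM(920, 60) = 2^3 × 3 × 5 × 23 = 2760.

2760 teeth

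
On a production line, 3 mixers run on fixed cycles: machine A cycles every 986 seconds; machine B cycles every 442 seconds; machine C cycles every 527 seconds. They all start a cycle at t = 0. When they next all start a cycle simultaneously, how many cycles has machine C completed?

754 cycles

They are all back at their starting positions together after one LCM of the periods.
986 = 2 × 17 × 29
442 = 2 × 13 × 17
527 = 17 × 31
LCM(986, 442, 527) = 2 × 13 × 17 × 29 × 31 = 397358.
Cycles for period 527: 397358 / 527 = 754.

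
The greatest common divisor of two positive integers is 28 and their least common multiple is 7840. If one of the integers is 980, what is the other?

224

For two integers, gcd × lcm = product, so the other is (28 × 7840) / 980 = 219520 / 980 = 224.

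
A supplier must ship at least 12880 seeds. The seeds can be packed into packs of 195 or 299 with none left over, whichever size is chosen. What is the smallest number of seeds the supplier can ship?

13455

The number of seeds must be a common multiple of 195 and 299, so a multiple of their LCM.
195 = 3 × 5 × 13
299 = 13 × 23
LCM(195, 299) = 3 × 5 × 13 × 23 = 4485.
Smallest multiple of 4485 that is ≥ 12880: ⌈12880/4485⌉ × 4485 = 3 × 4485 = 13455.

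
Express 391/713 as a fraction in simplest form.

17/31

391 = 17 × 23
713 = 23 × 31
gcd(391, 713) = 23.
Divide numerator and denominator by 23: 391/713 = 17/31.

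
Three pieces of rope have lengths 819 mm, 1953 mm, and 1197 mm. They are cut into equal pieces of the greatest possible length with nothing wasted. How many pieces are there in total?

63

Piece length = gcd(819, 1953, 1197).
819 = 3^2 × 7 × 13
1953 = 3^2 × 7 × 31
1197 = 3^2 × 7 × 19
gcd(819, 1953, 1197) = 3^2 × 7 = 63.
Total pieces = 819/63 + 1953/63 + 1197/63 = 13 + 31 + 19 = 63.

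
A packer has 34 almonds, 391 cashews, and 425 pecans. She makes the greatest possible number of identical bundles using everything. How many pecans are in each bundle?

Number of bundles = gcd(34, 391, 425).
34 = 2 × 17
391 = 17 × 23
425 = 5^2 × 17
gcd(34, 391, 425) = 17.
pecans per bundle = 425 / 17 = 25.

25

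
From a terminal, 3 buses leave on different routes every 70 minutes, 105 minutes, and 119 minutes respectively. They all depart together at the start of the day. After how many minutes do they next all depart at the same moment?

The first simultaneous occurrence is after LCM of the individual periods.
70 = 2 × 5 × 7
105 = 3 × 5 × 7
119 = 7 × 17
LCM(70, 105, 119) = 2 × 3 × 5 × 7 × 17 = 3570.

3570 minutes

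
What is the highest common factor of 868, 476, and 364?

868 = 2^2 × 7 × 31
476 = 2^2 × 7 × 17
364 = 2^2 × 7 × 13
gcd(868, 476, 364) = 2^2 × 7 = 28.

28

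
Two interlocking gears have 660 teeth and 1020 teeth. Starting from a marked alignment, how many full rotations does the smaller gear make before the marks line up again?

All finish a whole number of cycles simultaneously at t = LCM of the periods.
660 = 2^2 × 3 × 5 × 11
1020 = 2^2 × 3 × 5 × 17
LCM(660, 1020) = 2^2 × 3 × 5 × 11 × 17 = 11220.
Rotations for period 660: 11220 / 660 = 17.

17 rotations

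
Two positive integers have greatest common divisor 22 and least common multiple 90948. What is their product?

2000856

For any two positive integers, gcd × lcm = product = 22 × 90948 = 2000856.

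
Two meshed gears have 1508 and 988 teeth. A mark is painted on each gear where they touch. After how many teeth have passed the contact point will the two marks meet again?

The first simultaneous occurrence is after LCM of the individual periods.
1508 = 2^2 × 13 × 29
988 = 2^2 × 13 × 19
LCM(1508, 988) = 2^2 × 13 × 19 × 29 = 28652.

28652 teeth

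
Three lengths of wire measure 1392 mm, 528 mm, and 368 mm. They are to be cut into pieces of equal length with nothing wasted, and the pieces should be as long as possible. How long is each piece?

Each piece length must divide every original length, so the longest possible is gcd(1392, 528, 368).
1392 = 2^4 × 3 × 29
528 = 2^4 × 3 × 11
368 = 2^4 × 23
gcd(1392, 528, 368) = 2^4 = 16.

16 mm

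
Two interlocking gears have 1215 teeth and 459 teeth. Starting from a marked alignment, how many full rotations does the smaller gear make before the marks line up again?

They are all back at their starting positions together after one LCM of the periods.
1215 = 3^5 × 5
459 = 3^3 × 17
LCM(1215, 459) = 3^5 × 5 × 17 = 20655.
Rotations for period 459: 20655 / 459 = 45.

45 rotations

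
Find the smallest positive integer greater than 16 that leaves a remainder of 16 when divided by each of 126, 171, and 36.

4804

N − 16 must be a common multiple of 126, 171, and 36.
126 = 2 × 3^2 × 7
171 = 3^2 × 19
36 = 2^2 × 3^2
LCM(126, 171, 36) = 2^2 × 3^2 × 7 × 19 = 4788.
Smallest N > 16 is LCM + 16 = 4788 + 16 = 4804.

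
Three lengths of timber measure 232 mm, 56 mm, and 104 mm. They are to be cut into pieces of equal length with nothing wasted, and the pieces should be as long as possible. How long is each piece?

8 mm

The greatest length dividing all of 232, 56, and 104 is their gcd.
232 = 2^3 × 29
56 = 2^3 × 7
104 = 2^3 × 13
gcd(232, 56, 104) = 2^3 = 8.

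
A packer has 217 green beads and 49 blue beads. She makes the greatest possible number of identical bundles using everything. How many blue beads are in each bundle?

Number of bundles = gcd(217, 49).
217 = 7 × 31
49 = 7^2
gcd(217, 49) = 7.
blue beads per bundle = 49 / 7 = 7.

7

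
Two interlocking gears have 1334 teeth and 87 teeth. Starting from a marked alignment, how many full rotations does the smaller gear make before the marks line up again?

They are all back at their starting positions together after one LCM of the periods.
1334 = 2 × 23 × 29
87 = 3 × 29
LCM(1334, 87) = 2 × 3 × 23 × 29 = 4002.
Rotations for period 87: 4002 / 87 = 46.

46 rotations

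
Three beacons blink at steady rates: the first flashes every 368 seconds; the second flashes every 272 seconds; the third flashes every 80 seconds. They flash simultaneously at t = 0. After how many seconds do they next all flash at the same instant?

31280 seconds

We need the least common multiple of the intervals.
368 = 2^4 × 23
272 = 2^4 × 17
80 = 2^4 × 5
LCM(368, 272, 80) = 2^4 × 5 × 17 × 23 = 31280.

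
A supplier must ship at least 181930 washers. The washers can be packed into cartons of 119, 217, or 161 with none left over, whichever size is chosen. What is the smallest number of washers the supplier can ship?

The number of washers must be a common multiple of 119, 217, and 161, so a multiple of their LCM.
119 = 7 × 17
217 = 7 × 31
161 = 7 × 23
LCM(119, 217, 161) = 7 × 17 × 23 × 31 = 84847.
Smallest multiple of 84847 that is ≥ 181930: ⌈181930/84847⌉ × 84847 = 3 × 84847 = 254541.

254541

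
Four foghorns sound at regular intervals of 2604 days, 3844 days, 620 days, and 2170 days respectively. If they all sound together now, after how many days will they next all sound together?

403620 days

We need the least common multiple of the intervals.
2604 = 2^2 × 3 × 7 × 31
3844 = 2^2 × 31^2
620 = 2^2 × 5 × 31
2170 = 2 × 5 × 7 × 31
LCM(2604, 3844, 620, 2170) = 2^2 × 3 × 5 × 7 × 31^2 = 403620.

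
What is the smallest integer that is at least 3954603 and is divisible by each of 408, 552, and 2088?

The integer must be a common multiple of 408, 552, and 2088, so a multiple of their LCM.
408 = 2^3 × 3 × 17
552 = 2^3 × 3 × 23
2088 = 2^3 × 3^2 × 29
LCM(408, 552, 2088) = 2^3 × 3^2 × 17 × 23 × 29 = 816408.
Smallest multiple of 816408 that is ≥ 3954603: ⌈3954603/816408⌉ × 816408 = 5 × 816408 = 4082040.

4082040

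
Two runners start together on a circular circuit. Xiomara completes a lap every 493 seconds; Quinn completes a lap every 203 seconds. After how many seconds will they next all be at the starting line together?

We need the least common multiple of the intervals.
493 = 17 × 29
203 = 7 × 29
LCM(493, 203) = 7 × 17 × 29 = 3451.

3451 seconds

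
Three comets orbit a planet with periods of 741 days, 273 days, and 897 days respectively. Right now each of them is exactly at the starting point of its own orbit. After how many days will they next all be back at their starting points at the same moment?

They coincide at every common multiple of the periods; the first is the LCM.
741 = 3 × 13 × 19
273 = 3 × 7 × 13
897 = 3 × 13 × 23
LCM(741, 273, 897) = 3 × 7 × 13 × 19 × 23 = 119301.

119301 days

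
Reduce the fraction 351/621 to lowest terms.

13/23

351 = 3^3 × 13
621 = 3^3 × 23
gcd(351, 621) = 3^3 = 27.
Divide numerator and denominator by 27: 351/621 = 13/23.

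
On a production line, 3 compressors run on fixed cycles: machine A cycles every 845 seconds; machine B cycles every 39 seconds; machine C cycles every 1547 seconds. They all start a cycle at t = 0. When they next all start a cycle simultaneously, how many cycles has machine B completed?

The first common completion time is the LCM of the periods.
845 = 5 × 13^2
39 = 3 × 13
1547 = 7 × 13 × 17
LCM(845, 39, 1547) = 3 × 5 × 7 × 13^2 × 17 = 301665.
Cycles for period 39: 301665 / 39 = 7735.

7735 cycles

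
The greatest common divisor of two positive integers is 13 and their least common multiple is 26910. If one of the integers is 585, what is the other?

For two integers, gcd × lcm = product, so the other is (13 × 26910) / 585 = 349830 / 585 = 598.

598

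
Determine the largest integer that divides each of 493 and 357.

17

493 = 17 × 29
357 = 3 × 7 × 17
gcd(493, 357) = 17.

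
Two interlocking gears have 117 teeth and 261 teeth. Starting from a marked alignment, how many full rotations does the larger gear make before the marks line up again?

13 rotations

The first common completion time is the LCM of the periods.
117 = 3^2 × 13
261 = 3^2 × 29
LCM(117, 261) = 3^2 × 13 × 29 = 3393.
Rotations for period 261: 3393 / 261 = 13.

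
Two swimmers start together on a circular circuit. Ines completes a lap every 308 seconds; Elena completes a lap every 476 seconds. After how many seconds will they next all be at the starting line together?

The first simultaneous occurrence is after LCM of the individual periods.
308 = 2^2 × 7 × 11
476 = 2^2 × 7 × 17
LCM(308, 476) = 2^2 × 7 × 11 × 17 = 5236.

5236 seconds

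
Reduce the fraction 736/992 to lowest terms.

23/31

736 = 2^5 × 23
992 = 2^5 × 31
gcd(736, 992) = 2^5 = 32.
Divide numerator and denominator by 32: 736/992 = 23/31.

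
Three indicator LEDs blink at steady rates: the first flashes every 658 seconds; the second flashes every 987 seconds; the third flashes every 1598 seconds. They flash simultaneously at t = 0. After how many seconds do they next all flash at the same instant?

We need the least common multiple of the intervals.
658 = 2 × 7 × 47
987 = 3 × 7 × 47
1598 = 2 × 17 × 47
LCM(658, 987, 1598) = 2 × 3 × 7 × 17 × 47 = 33558.

33558 seconds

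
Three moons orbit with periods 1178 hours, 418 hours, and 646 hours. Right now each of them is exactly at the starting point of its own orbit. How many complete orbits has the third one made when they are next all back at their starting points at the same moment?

341 orbits

They are all back at their starting positions together after one LCM of the periods.
1178 = 2 × 19 × 31
418 = 2 × 11 × 19
646 = 2 × 17 × 19
LCM(1178, 418, 646) = 2 × 11 × 17 × 19 × 31 = 220286.
Orbits for period 646: 220286 / 646 = 341.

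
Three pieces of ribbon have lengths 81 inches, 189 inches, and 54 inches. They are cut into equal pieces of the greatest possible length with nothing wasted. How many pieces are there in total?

12

Piece length = gcd(81, 189, 54).
81 = 3^4
189 = 3^3 × 7
54 = 2 × 3^3
gcd(81, 189, 54) = 3^3 = 27.
Total pieces = 81/27 + 189/27 + 54/27 = 3 + 7 + 2 = 12.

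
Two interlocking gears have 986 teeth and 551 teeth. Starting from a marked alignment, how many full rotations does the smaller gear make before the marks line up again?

All finish a whole number of cycles simultaneously at t = LCM of the periods.
986 = 2 × 17 × 29
551 = 19 × 29
LCM(986, 551) = 2 × 17 × 19 × 29 = 18734.
Rotations for period 551: 18734 / 551 = 34.

34 rotations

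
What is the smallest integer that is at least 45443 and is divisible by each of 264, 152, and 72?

60192

The integer must be a common multiple of 264, 152, and 72, so a multiple of their LCM.
264 = 2^3 × 3 × 11
152 = 2^3 × 19
72 = 2^3 × 3^2
LCM(264, 152, 72) = 2^3 × 3^2 × 11 × 19 = 15048.
Smallest multiple of 15048 that is ≥ 45443: ⌈45443/15048⌉ × 15048 = 4 × 15048 = 60192.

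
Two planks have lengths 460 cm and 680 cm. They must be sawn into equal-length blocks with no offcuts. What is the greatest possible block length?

This is the greatest common divisor of 460 and 680.
460 = 2^2 × 5 × 23
680 = 2^3 × 5 × 17
gcd(460, 680) = 2^2 × 5 = 20.

20 cm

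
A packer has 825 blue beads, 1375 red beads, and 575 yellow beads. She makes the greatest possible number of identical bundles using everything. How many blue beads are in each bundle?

33

Number of bundles = gcd(825, 1375, 575).
825 = 3 × 5^2 × 11
1375 = 5^3 × 11
575 = 5^2 × 23
gcd(825, 1375, 575) = 5^2 = 25.
blue beads per bundle = 825 / 25 = 33.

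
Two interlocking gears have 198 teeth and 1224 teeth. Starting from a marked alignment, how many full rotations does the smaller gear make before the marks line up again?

68 rotations

All finish a whole number of cycles simultaneously at t = LCM of the periods.
198 = 2 × 3^2 × 11
1224 = 2^3 × 3^2 × 17
LCM(198, 1224) = 2^3 × 3^2 × 11 × 17 = 13464.
Rotations for period 198: 13464 / 198 = 68.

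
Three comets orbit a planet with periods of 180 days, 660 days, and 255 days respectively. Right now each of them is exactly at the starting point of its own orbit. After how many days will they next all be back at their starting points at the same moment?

They coincide at every common multiple of the periods; the first is the LCM.
180 = 2^2 × 3^2 × 5
660 = 2^2 × 3 × 5 × 11
255 = 3 × 5 × 17
LCM(180, 660, 255) = 2^2 × 3^2 × 5 × 11 × 17 = 33660.

33660 days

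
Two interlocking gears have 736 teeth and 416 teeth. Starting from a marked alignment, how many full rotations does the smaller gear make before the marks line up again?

23 rotations

All finish a whole number of cycles simultaneously at t = LCM of the periods.
736 = 2^5 × 23
416 = 2^5 × 13
LCM(736, 416) = 2^5 × 13 × 23 = 9568.
Rotations for period 416: 9568 / 416 = 23.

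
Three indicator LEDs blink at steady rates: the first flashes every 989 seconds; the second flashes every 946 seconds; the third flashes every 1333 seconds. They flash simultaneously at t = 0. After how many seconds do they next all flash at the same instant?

The first simultaneous occurrence is after LCM of the individual periods.
989 = 23 × 43
946 = 2 × 11 × 43
1333 = 31 × 43
LCM(989, 946, 1333) = 2 × 11 × 23 × 31 × 43 = 674498.

674498 seconds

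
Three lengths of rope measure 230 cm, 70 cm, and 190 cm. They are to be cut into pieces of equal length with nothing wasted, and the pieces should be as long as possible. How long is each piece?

10 cm

The greatest length dividing all of 230, 70, and 190 is their gcd.
230 = 2 × 5 × 23
70 = 2 × 5 × 7
190 = 2 × 5 × 19
gcd(230, 70, 190) = 2 × 5 = 10.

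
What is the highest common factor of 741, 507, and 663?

39

741 = 3 × 13 × 19
507 = 3 × 13^2
663 = 3 × 13 × 17
gcd(741, 507, 663) = 3 × 13 = 39.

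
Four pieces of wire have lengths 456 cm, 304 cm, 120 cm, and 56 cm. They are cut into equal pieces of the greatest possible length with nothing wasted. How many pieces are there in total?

117

Piece length = gcd(456, 304, 120, 56).
456 = 2^3 × 3 × 19
304 = 2^4 × 19
120 = 2^3 × 3 × 5
56 = 2^3 × 7
gcd(456, 304, 120, 56) = 2^3 = 8.
Total pieces = 456/8 + 304/8 + 120/8 + 56/8 = 57 + 38 + 15 + 7 = 117.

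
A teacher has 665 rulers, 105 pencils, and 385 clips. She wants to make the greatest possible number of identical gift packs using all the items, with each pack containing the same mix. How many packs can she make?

35 packs

The pack count must divide each quantity, so the greatest is gcd(665, 105, 385).
665 = 5 × 7 × 19
105 = 3 × 5 × 7
385 = 5 × 7 × 11
gcd(665, 105, 385) = 5 × 7 = 35.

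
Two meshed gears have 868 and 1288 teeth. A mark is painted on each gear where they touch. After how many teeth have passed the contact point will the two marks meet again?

39928 teeth

We need the least common multiple of the intervals.
868 = 2^2 × 7 × 31
1288 = 2^3 × 7 × 23
LCM(868, 1288) = 2^3 × 7 × 23 × 31 = 39928.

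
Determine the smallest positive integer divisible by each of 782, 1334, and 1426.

703018

782 = 2 × 17 × 23
1334 = 2 × 23 × 29
1426 = 2 × 23 × 31
LCM(782, 1334, 1426) = 2 × 17 × 23 × 29 × 31 = 703018.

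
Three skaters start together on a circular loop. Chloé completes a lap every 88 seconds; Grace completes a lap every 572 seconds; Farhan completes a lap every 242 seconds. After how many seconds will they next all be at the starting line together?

12584 seconds

The first simultaneous occurrence is after LCM of the individual periods.
88 = 2^3 × 11
572 = 2^2 × 11 × 13
242 = 2 × 11^2
LCM(88, 572, 242) = 2^3 × 11^2 × 13 = 12584.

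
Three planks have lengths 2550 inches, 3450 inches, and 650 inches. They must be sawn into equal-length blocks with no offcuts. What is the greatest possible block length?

This is the greatest common divisor of 2550, 3450, and 650.
2550 = 2 × 3 × 5^2 × 17
3450 = 2 × 3 × 5^2 × 23
650 = 2 × 5^2 × 13
gcd(2550, 3450, 650) = 2 × 5^2 = 50.

50 inches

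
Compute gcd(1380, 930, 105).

15

1380 = 2^2 × 3 × 5 × 23
930 = 2 × 3 × 5 × 31
105 = 3 × 5 × 7
gcd(1380, 930, 105) = 3 × 5 = 15.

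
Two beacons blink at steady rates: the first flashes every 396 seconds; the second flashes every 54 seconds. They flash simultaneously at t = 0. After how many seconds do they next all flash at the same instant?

The first simultaneous occurrence is after LCM of the individual periods.
396 = 2^2 × 3^2 × 11
54 = 2 × 3^3
LCM(396, 54) = 2^2 × 3^3 × 11 = 1188.

1188 seconds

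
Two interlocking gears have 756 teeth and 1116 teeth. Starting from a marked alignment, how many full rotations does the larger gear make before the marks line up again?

All finish a whole number of cycles simultaneously at t = LCM of the periods.
756 = 2^2 × 3^3 × 7
1116 = 2^2 × 3^2 × 31
LCM(756, 1116) = 2^2 × 3^3 × 7 × 31 = 23436.
Rotations for period 1116: 23436 / 1116 = 21.

21 rotations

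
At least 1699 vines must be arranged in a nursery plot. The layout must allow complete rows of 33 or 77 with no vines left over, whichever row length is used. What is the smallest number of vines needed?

1848

The number of vines must be a common multiple of 33 and 77, so a multiple of their LCM.
33 = 3 × 11
77 = 7 × 11
LCM(33, 77) = 3 × 7 × 11 = 231.
Smallest multiple of 231 that is ≥ 1699: ⌈1699/231⌉ × 231 = 8 × 231 = 1848.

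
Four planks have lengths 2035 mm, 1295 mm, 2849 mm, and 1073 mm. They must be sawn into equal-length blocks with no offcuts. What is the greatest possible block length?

37 mm

This is the greatest common divisor of 2035, 1295, 2849, and 1073.
2035 = 5 × 11 × 37
1295 = 5 × 7 × 37
2849 = 7 × 11 × 37
1073 = 29 × 37
gcd(2035, 1295, 2849, 1073) = 37.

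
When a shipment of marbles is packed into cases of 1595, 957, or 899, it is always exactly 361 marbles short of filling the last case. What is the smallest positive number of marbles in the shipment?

147974

Being 361 short of a full case of size k means N ≡ −361 (mod k), i.e. N + 361 is a multiple of each size.
1595 = 5 × 11 × 29
957 = 3 × 11 × 29
899 = 29 × 31
LCM(1595, 957, 899) = 3 × 5 × 11 × 29 × 31 = 148335.
Smallest positive N is 148335 − 361 = 147974.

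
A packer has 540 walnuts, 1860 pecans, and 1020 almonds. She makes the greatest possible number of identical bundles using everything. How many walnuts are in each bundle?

9

Number of bundles = gcd(540, 1860, 1020).
540 = 2^2 × 3^3 × 5
1860 = 2^2 × 3 × 5 × 31
1020 = 2^2 × 3 × 5 × 17
gcd(540, 1860, 1020) = 2^2 × 3 × 5 = 60.
walnuts per bundle = 540 / 60 = 9.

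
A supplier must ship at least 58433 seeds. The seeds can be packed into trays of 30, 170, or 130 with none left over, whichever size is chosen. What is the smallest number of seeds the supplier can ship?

59670

The number of seeds must be a common multiple of 30, 170, and 130, so a multiple of their LCM.
30 = 2 × 3 × 5
170 = 2 × 5 × 17
130 = 2 × 5 × 13
LCM(30, 170, 130) = 2 × 3 × 5 × 13 × 17 = 6630.
Smallest multiple of 6630 that is ≥ 58433: ⌈58433/6630⌉ × 6630 = 9 × 6630 = 59670.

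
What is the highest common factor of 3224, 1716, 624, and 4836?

3224 = 2^3 × 13 × 31
1716 = 2^2 × 3 × 11 × 13
624 = 2^4 × 3 × 13
4836 = 2^2 × 3 × 13 × 31
gcd(3224, 1716, 624, 4836) = 2^2 × 13 = 52.

52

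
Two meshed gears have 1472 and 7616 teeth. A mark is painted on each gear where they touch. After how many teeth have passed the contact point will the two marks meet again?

We need the least common multiple of the intervals.
1472 = 2^6 × 23
7616 = 2^6 × 7 × 17
LCM(1472, 7616) = 2^6 × 7 × 17 × 23 = 175168.

175168 teeth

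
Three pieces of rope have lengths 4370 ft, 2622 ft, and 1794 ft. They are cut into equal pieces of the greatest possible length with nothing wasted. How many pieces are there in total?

191

Piece length = gcd(4370, 2622, 1794).
4370 = 2 × 5 × 19 × 23
2622 = 2 × 3 × 19 × 23
1794 = 2 × 3 × 13 × 23
gcd(4370, 2622, 1794) = 2 × 23 = 46.
Total pieces = 4370/46 + 2622/46 + 1794/46 = 95 + 57 + 39 = 191.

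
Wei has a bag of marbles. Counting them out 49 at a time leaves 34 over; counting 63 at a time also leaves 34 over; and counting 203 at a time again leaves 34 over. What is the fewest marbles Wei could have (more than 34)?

12823

N − 34 must be a common multiple of 49, 63, and 203.
49 = 7^2
63 = 3^2 × 7
203 = 7 × 29
LCM(49, 63, 203) = 3^2 × 7^2 × 29 = 12789.
Smallest N > 34 is LCM + 34 = 12789 + 34 = 12823.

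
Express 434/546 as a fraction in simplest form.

31/39

434 = 2 × 7 × 31
546 = 2 × 3 × 7 × 13
gcd(434, 546) = 2 × 7 = 14.
Divide numerator and denominator by 14: 434/546 = 31/39.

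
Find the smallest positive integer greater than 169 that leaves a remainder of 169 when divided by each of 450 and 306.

7819

N − 169 must be a common multiple of 450 and 306.
450 = 2 × 3^2 × 5^2
306 = 2 × 3^2 × 17
LCM(450, 306) = 2 × 3^2 × 5^2 × 17 = 7650.
Smallest N > 169 is LCM + 169 = 7650 + 169 = 7819.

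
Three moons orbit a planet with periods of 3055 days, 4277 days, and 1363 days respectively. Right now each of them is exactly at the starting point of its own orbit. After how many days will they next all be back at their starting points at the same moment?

They coincide at every common multiple of the periods; the first is the LCM.
3055 = 5 × 13 × 47
4277 = 7 × 13 × 47
1363 = 29 × 47
LCM(3055, 4277, 1363) = 5 × 7 × 13 × 29 × 47 = 620165.

620165 days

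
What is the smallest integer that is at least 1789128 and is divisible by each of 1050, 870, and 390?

1979250

The integer must be a common multiple of 1050, 870, and 390, so a multiple of their LCM.
1050 = 2 × 3 × 5^2 × 7
870 = 2 × 3 × 5 × 29
390 = 2 × 3 × 5 × 13
LCM(1050, 870, 390) = 2 × 3 × 5^2 × 7 × 13 × 29 = 395850.
Smallest multiple of 395850 that is ≥ 1789128: ⌈1789128/395850⌉ × 395850 = 5 × 395850 = 1979250.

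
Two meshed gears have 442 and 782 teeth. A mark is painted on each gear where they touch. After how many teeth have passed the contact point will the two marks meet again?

They coincide at every common multiple of the periods; the first is the LCM.
442 = 2 × 13 × 17
782 = 2 × 17 × 23
LCM(442, 782) = 2 × 13 × 17 × 23 = 10166.

10166 teeth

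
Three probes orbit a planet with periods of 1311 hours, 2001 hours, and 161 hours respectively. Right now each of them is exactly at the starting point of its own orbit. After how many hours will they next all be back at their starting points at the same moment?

They coincide at every common multiple of the periods; the first is the LCM.
1311 = 3 × 19 × 23
2001 = 3 × 23 × 29
161 = 7 × 23
LCM(1311, 2001, 161) = 3 × 7 × 19 × 23 × 29 = 266133.

266133 hours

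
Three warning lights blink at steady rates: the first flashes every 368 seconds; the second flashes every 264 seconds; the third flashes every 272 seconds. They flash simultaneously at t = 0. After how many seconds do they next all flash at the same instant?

206448 seconds

We need the least common multiple of the intervals.
368 = 2^4 × 23
264 = 2^3 × 3 × 11
272 = 2^4 × 17
LCM(368, 264, 272) = 2^4 × 3 × 11 × 17 × 23 = 206448.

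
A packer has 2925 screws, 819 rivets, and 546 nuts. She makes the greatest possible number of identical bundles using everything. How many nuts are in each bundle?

14

Number of bundles = gcd(2925, 819, 546).
2925 = 3^2 × 5^2 × 13
819 = 3^2 × 7 × 13
546 = 2 × 3 × 7 × 13
gcd(2925, 819, 546) = 3 × 13 = 39.
nuts per bundle = 546 / 39 = 14.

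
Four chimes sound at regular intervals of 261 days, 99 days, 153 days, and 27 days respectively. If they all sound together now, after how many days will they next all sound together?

146421 days

The first simultaneous occurrence is after LCM of the individual periods.
261 = 3^2 × 29
99 = 3^2 × 11
153 = 3^2 × 17
27 = 3^3
LCM(261, 99, 153, 27) = 3^3 × 11 × 17 × 29 = 146421.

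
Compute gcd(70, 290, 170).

70 = 2 × 5 × 7
290 = 2 × 5 × 29
170 = 2 × 5 × 17
gcd(70, 290, 170) = 2 × 5 = 10.

10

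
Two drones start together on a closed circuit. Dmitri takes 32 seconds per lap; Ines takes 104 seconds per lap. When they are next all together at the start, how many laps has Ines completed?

4 laps

All finish a whole number of cycles simultaneously at t = LCM of the periods.
32 = 2^5
104 = 2^3 × 13
LCM(32, 104) = 2^5 × 13 = 416.
Laps for period 104: 416 / 104 = 4.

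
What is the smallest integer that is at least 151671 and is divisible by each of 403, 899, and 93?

175305

The integer must be a common multiple of 403, 899, and 93, so a multiple of their LCM.
403 = 13 × 31
899 = 29 × 31
93 = 3 × 31
LCM(403, 899, 93) = 3 × 13 × 29 × 31 = 35061.
Smallest multiple of 35061 that is ≥ 151671: ⌈151671/35061⌉ × 35061 = 5 × 35061 = 175305.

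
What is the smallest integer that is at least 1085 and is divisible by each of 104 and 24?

The integer must be a common multiple of 104 and 24, so a multiple of their LCM.
104 = 2^3 × 13
24 = 2^3 × 3
LCM(104, 24) = 2^3 × 3 × 13 = 312.
Smallest multiple of 312 that is ≥ 1085: ⌈1085/312⌉ × 312 = 4 × 312 = 1248.

1248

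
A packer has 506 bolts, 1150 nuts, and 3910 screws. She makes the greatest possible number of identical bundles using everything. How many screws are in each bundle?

85

Number of bundles = gcd(506, 1150, 3910).
506 = 2 × 11 × 23
1150 = 2 × 5^2 × 23
3910 = 2 × 5 × 17 × 23
gcd(506, 1150, 3910) = 2 × 23 = 46.
screws per bundle = 3910 / 46 = 85.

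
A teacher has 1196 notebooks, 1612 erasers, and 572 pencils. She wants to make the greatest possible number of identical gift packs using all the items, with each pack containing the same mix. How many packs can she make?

The pack count must divide each quantity, so the greatest is gcd(1196, 1612, 572).
1196 = 2^2 × 13 × 23
1612 = 2^2 × 13 × 31
572 = 2^2 × 11 × 13
gcd(1196, 1612, 572) = 2^2 × 13 = 52.

52 packs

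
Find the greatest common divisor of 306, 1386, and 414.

306 = 2 × 3^2 × 17
1386 = 2 × 3^2 × 7 × 11
414 = 2 × 3^2 × 23
gcd(306, 1386, 414) = 2 × 3^2 = 18.

18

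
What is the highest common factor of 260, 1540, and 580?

20

260 = 2^2 × 5 × 13
1540 = 2^2 × 5 × 7 × 11
580 = 2^2 × 5 × 29
gcd(260, 1540, 580) = 2^2 × 5 = 20.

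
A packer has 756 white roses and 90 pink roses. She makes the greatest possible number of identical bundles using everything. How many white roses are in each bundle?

42

Number of bundles = gcd(756, 90).
756 = 2^2 × 3^3 × 7
90 = 2 × 3^2 × 5
gcd(756, 90) = 2 × 3^2 = 18.
white roses per bundle = 756 / 18 = 42.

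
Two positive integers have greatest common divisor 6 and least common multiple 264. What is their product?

For any two positive integers, gcd × lcm = product = 6 × 264 = 1584.

1584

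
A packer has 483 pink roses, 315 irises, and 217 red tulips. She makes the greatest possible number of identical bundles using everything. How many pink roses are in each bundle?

Number of bundles = gcd(483, 315, 217).
483 = 3 × 7 × 23
315 = 3^2 × 5 × 7
217 = 7 × 31
gcd(483, 315, 217) = 7.
pink roses per bundle = 483 / 7 = 69.

69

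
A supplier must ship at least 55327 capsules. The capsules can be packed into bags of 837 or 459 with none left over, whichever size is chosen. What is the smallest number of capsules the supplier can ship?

The number of capsules must be a common multiple of 837 and 459, so a multiple of their LCM.
837 = 3^3 × 31
459 = 3^3 × 17
LCM(837, 459) = 3^3 × 17 × 31 = 14229.
Smallest multiple of 14229 that is ≥ 55327: ⌈55327/14229⌉ × 14229 = 4 × 14229 = 56916.

56916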